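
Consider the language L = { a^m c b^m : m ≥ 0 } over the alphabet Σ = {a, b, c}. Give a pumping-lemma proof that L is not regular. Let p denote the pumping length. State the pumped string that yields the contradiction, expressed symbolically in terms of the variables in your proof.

Assume L is regular; let p be its pumping constant.
Take w = a^p c b^p ∈ L with |w| = 2p+1 ≥ p.
Write w = xyz as guaranteed by the lemma, with |xy| ≤ p and |y| ≥ 1.
Since the first p symbols of w are all a's and |xy| ≤ p, y lies entirely in the leading a-block: y = a^k for some k with 1 ≤ k ≤ p.
Pump with i = 2: xy^2z = a^{p+k} c b^p, which would require p+k = p. But k ≥ 1, so xy^2z ∉ L.
This is a contradiction; hence L is not regular.

a^{p+k} c b^p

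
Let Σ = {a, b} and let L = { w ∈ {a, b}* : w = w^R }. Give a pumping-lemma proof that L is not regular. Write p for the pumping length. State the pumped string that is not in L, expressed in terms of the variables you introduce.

a^{p+k} b a^p

Toward a contradiction, assume L is regular with pumping length p.
Take w = a^p b a^p, a palindrome of length 2p+1 ≥ p.
The pumping lemma gives a decomposition w = xyz where |xy| ≤ p and |y| ≥ 1.
Because |xy| ≤ p and w begins with p copies of a, we have y = a^k with 1 ≤ k ≤ p.
Pump with i = 2: xy^2z = a^{p+k} b a^p. Its reverse is a^p b a^{p+k}, which differs from xy^2z since k ≥ 1. So xy^2z is not a palindrome and xy^2z ∉ L.
Contradiction. Therefore L is not regular.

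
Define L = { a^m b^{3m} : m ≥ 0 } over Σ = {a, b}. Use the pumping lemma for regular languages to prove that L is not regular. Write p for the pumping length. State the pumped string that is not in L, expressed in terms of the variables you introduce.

Toward a contradiction, assume L is regular with pumping length p.
Let w = a^p b^{3p} ∈ L; note |w| = 4p ≥ p.
By the pumping lemma, w = xyz with |xy| ≤ p and |y| > 0.
Because |xy| ≤ p and w begins with p copies of a, we have y = a^k with 1 ≤ k ≤ p.
Pump with i = 2: xy^2z = a^{p+k} b^{3p}. For this to lie in L we would need 3p = 3(p+k), which forces k = 0. But k ≥ 1, so xy^2z ∉ L.
This is a contradiction; hence L is not regular.

a^{p+k} b^{3p}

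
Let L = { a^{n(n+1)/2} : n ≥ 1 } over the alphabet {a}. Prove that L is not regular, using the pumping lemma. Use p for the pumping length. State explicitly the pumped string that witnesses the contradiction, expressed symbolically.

Toward a contradiction, assume L is regular with pumping length p.
Take w = a^{p(p+1)/2} ∈ L with |w| = p(p+1)/2 ≥ p.
By the pumping lemma, w = xyz with |xy| ≤ p and |y| > 0.
Then y = a^k for some k with 1 ≤ k ≤ p.
Pump with i = 2: xy^2z = a^{p(p+1)/2+k}. Since 1 ≤ k ≤ p, p(p+1)/2 < p(p+1)/2+k ≤ p(p+1)/2+p < (p+1)(p+2)/2, so p(p+1)/2+k is strictly between consecutive triangular numbers. So xy^2z ∉ L.
This is a contradiction; hence L is not regular.

a^{p(p+1)/2+k}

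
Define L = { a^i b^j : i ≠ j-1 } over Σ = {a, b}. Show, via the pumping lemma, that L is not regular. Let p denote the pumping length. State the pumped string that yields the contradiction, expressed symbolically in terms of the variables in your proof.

a^{p+p!} b^{p+p!+1}

Assume L is regular; let p be its pumping constant.
Choose w = a^p b^{p+p!+1}. Since p ≠ (p+p!+1)-1 = p+p!, w ∈ L; and |w| ≥ p.
Write w = xyz as guaranteed by the lemma, with |xy| ≤ p and y is nonempty.
Because |xy| ≤ p and w begins with p copies of a, we have y = a^k with 1 ≤ k ≤ p.
Since 1 ≤ k ≤ p, k divides p!; set t = 1 + p!/k. Then xy^t z has p + (p!/k)·k = p + p! copies of a. Now the a-count is p+p! and (b-count)-1 = (p+p!+1)-1 = p+p!, so i ≠ j-1 fails. So xy^t z = a^{p+p!} b^{p+p!+1} ∉ L.
This is a contradiction; hence L is not regular.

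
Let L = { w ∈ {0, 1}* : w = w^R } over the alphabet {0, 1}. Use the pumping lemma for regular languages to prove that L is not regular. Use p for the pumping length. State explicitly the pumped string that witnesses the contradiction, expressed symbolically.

Assume L is regular. Let p be the pumping length given by the pumping lemma.
Take w = 0^p 1 0^p, a palindrome of length 2p+1 ≥ p.
The pumping lemma gives a decomposition w = xyz where |xy| ≤ p and y is nonempty.
Since the first p symbols of w are all 0's and |xy| ≤ p, y lies entirely in the leading 0-block: y = 0^k for some k with 1 ≤ k ≤ p.
Pump with i = 2: xy^2z = 0^{p+k} 1 0^p. Its reverse is 0^p 1 0^{p+k}, which differs from xy^2z since k ≥ 1. So xy^2z is not a palindrome and xy^2z ∉ L.
This is a contradiction; hence L is not regular.

0^{p+k} 1 0^p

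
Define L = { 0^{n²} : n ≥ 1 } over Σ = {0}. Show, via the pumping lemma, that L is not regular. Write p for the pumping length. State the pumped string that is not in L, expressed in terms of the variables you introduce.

0^{p²+k}

Assume L is regular; let p be its pumping constant.
Take w = 0^{p²} ∈ L with |w| = p² ≥ p.
By the pumping lemma, w = xyz with |xy| ≤ p and |y| ≥ 1.
Then y = 0^k for some k with 1 ≤ k ≤ p.
Pump with i = 2: xy^2z = 0^{p²+k}. Since 1 ≤ k ≤ p, p² < p²+k ≤ p²+p < (p+1)², so p²+k lies strictly between consecutive squares and is not a perfect square. So xy^2z ∉ L.
This contradicts the pumping lemma, so L is not regular.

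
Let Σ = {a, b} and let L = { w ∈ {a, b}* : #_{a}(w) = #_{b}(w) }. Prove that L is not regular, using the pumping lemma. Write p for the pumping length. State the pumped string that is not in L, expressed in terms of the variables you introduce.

Assume L is regular; let p be its pumping constant.
Choose w = a^p b^p ∈ L with |w| = 2p ≥ p.
Write w = xyz as guaranteed by the lemma, with |xy| ≤ p and |y| ≥ 1.
Because |xy| ≤ p and w begins with p copies of a, we have y = a^k with 1 ≤ k ≤ p.
Pump with i = 2: xy^2z = a^{p+k} b^p has p+k occurrences of a but only p of b. Since k ≥ 1 the counts differ, so xy^2z ∉ L.
This contradicts the pumping lemma, so L is not regular.

a^{p+k} b^p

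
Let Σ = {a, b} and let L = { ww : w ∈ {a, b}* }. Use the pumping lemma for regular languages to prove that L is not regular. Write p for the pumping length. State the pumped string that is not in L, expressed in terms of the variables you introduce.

Suppose for contradiction that L is regular, and let p be the pumping length.
Take w = a^p b^p a^p b^p = uu where u = a^pb^p; then w ∈ L and |w| = 4p ≥ p.
By the pumping lemma, w = xyz with |xy| ≤ p and |y| > 0.
Since the first p symbols of w are all a's and |xy| ≤ p, y lies entirely in the leading a-block: y = a^k for some k with 1 ≤ k ≤ p.
Pump with i = 2: xy^2z = a^{p+k} b^p a^p b^p, of length 4p+k. Suppose this equals vv. The string starts with a and ends with b, so v does too; thus the boundary between the two copies of v is a b→a transition. There is exactly one such transition, at position 2p+k, so |v| = 2p+k and |vv| = 4p+2k ≠ 4p+k since k ≥ 1. So xy^2z ∉ L.
This is a contradiction; hence L is not regular.

a^{p+k} b^p a^p b^p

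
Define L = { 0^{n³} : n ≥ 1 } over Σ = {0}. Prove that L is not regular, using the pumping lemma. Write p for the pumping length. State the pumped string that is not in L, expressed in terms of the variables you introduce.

Assume L is regular. Let p be the pumping length given by the pumping lemma.
Take w = 0^{p³} ∈ L with |w| = p³ ≥ p.
The pumping lemma gives a decomposition w = xyz where |xy| ≤ p and |y| ≥ 1.
Then y = 0^k for some k with 1 ≤ k ≤ p.
Pump with i = 2: xy^2z = 0^{p³+k}. Since 1 ≤ k ≤ p, p³ < p³+k ≤ p³+p < p³+3p²+3p+1 = (p+1)³, so p³+k is not a perfect cube. So xy^2z ∉ L.
This is a contradiction; hence L is not regular.

0^{p³+k}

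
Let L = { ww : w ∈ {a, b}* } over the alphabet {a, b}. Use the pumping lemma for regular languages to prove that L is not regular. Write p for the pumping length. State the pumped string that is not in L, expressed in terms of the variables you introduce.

a^{p+k} b^p a^p b^p

Assume L is regular; let p be its pumping constant.
Take w = a^p b^p a^p b^p = uu where u = a^pb^p; then w ∈ L and |w| = 4p ≥ p.
By the pumping lemma, w = xyz with |xy| ≤ p and |y| > 0.
The first p characters of w are a's, so xy (and hence y) consists only of a's. Write y = a^k, 1 ≤ k ≤ p.
Pump with i = 2: xy^2z = a^{p+k} b^p a^p b^p, of length 4p+k. Suppose this equals vv. The string starts with a and ends with b, so v does too; thus the boundary between the two copies of v is a b→a transition. There is exactly one such transition, at position 2p+k, so |v| = 2p+k and |vv| = 4p+2k ≠ 4p+k since k ≥ 1. So xy^2z ∉ L.
This is a contradiction; hence L is not regular.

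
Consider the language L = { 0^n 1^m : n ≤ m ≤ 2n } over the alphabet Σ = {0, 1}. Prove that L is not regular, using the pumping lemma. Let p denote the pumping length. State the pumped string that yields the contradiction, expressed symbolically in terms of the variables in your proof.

0^{p+k} 1^p

Toward a contradiction, assume L is regular with pumping length p.
Take w = 0^p 1^p ∈ L (since p ≤ p ≤ 2p), with |w| = 2p ≥ p.
Write w = xyz as guaranteed by the lemma, with |xy| ≤ p and |y| > 0.
Because |xy| ≤ p and w begins with p copies of 0, we have y = 0^k with 1 ≤ k ≤ p.
Pump with i = 2: xy^2z = 0^{p+k} 1^p. Now n = p+k > p = m, so the condition n ≤ m fails. Thus xy^2z ∉ L.
This is a contradiction; hence L is not regular.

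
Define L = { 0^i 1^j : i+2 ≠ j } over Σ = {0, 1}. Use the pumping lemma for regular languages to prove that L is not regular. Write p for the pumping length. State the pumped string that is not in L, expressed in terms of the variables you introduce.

0^{p+p!} 1^{p+p!+2}

Suppose for contradiction that L is regular, and let p be the pumping length.
Choose w = 0^p 1^{p+p!+2}. Since p ≠ (p+p!+2)-2 = p+p!, w ∈ L; and |w| ≥ p.
The pumping lemma gives a decomposition w = xyz where |xy| ≤ p and |y| > 0.
Since the first p symbols of w are all 0's and |xy| ≤ p, y lies entirely in the leading 0-block: y = 0^k for some k with 1 ≤ k ≤ p.
Since 1 ≤ k ≤ p, k divides p!; set t = 1 + p!/k. Then xy^t z has p + (p!/k)·k = p + p! copies of 0. Now the 0-count is p+p! and (1-count)-2 = (p+p!+2)-2 = p+p!, so i+2 ≠ j fails. So xy^t z = 0^{p+p!} 1^{p+p!+2} ∉ L.
This contradicts the pumping lemma, so L is not regular.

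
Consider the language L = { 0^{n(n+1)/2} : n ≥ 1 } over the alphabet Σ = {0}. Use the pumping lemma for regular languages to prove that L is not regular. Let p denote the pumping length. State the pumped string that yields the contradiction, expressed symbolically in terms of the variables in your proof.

0^{p(p+1)/2+k}

Assume L is regular; let p be its pumping constant.
Take w = 0^{p(p+1)/2} ∈ L with |w| = p(p+1)/2 ≥ p.
By the pumping lemma, w = xyz with |xy| ≤ p and |y| > 0.
Then y = 0^k for some k with 1 ≤ k ≤ p.
Pump with i = 2: xy^2z = 0^{p(p+1)/2+k}. Since 1 ≤ k ≤ p, p(p+1)/2 < p(p+1)/2+k ≤ p(p+1)/2+p < (p+1)(p+2)/2, so p(p+1)/2+k is strictly between consecutive triangular numbers. So xy^2z ∉ L.
Contradiction. Therefore L is not regular.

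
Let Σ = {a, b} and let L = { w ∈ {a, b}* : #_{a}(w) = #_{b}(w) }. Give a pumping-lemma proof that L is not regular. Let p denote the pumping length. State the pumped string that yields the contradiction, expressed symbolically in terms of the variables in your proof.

Toward a contradiction, assume L is regular with pumping length p.
Choose w = a^p b^p ∈ L with |w| = 2p ≥ p.
The pumping lemma gives a decomposition w = xyz where |xy| ≤ p and |y| ≥ 1.
Because |xy| ≤ p and w begins with p copies of a, we have y = a^k with 1 ≤ k ≤ p.
Pump with i = 2: xy^2z = a^{p+k} b^p has p+k occurrences of a but only p of b. Since k ≥ 1 the counts differ, so xy^2z ∉ L.
This is a contradiction; hence L is not regular.

a^{p+k} b^p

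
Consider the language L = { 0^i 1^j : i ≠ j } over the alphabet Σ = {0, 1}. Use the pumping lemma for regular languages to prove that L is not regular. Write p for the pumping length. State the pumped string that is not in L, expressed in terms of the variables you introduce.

Suppose for contradiction that L is regular, and let p be the pumping length.
Choose w = 0^p 1^{p+p!}. Since p ≠ p+p!, w ∈ L; and |w| ≥ p.
The pumping lemma gives a decomposition w = xyz where |xy| ≤ p and |y| ≥ 1.
The first p characters of w are 0's, so xy (and hence y) consists only of 0's. Write y = 0^k, 1 ≤ k ≤ p.
Since 1 ≤ k ≤ p, k divides p!; set t = 1 + p!/k. Then xy^t z has p + (p!/k)·k = p + p! copies of 0. Now the 0-count equals the 1-count, so i ≠ j fails. So xy^t z = 0^{p+p!} 1^{p+p!} ∉ L.
This contradicts the pumping lemma, so L is not regular.

0^{p+p!} 1^{p+p!}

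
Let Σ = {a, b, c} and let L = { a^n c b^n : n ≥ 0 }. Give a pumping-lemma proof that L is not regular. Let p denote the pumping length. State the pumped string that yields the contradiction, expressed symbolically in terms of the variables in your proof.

a^{p+k} c b^p

Assume L is regular; let p be its pumping constant.
Take w = a^p c b^p ∈ L with |w| = 2p+1 ≥ p.
The pumping lemma gives a decomposition w = xyz where |xy| ≤ p and |y| > 0.
Since the first p symbols of w are all a's and |xy| ≤ p, y lies entirely in the leading a-block: y = a^k for some k with 1 ≤ k ≤ p.
Pump with i = 2: xy^2z = a^{p+k} c b^p, which would require p+k = p. But k ≥ 1, so xy^2z ∉ L.
This is a contradiction; hence L is not regular.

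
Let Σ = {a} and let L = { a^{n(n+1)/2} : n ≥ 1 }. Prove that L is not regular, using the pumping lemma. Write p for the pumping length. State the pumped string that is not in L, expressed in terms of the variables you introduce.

a^{p(p+1)/2+k}

Assume L is regular. Let p be the pumping length given by the pumping lemma.
Take w = a^{p(p+1)/2} ∈ L with |w| = p(p+1)/2 ≥ p.
The pumping lemma gives a decomposition w = xyz where |xy| ≤ p and |y| > 0.
Then y = a^k for some k with 1 ≤ k ≤ p.
Pump with i = 2: xy^2z = a^{p(p+1)/2+k}. Since 1 ≤ k ≤ p, p(p+1)/2 < p(p+1)/2+k ≤ p(p+1)/2+p < (p+1)(p+2)/2, so p(p+1)/2+k is strictly between consecutive triangular numbers. So xy^2z ∉ L.
This is a contradiction; hence L is not regular.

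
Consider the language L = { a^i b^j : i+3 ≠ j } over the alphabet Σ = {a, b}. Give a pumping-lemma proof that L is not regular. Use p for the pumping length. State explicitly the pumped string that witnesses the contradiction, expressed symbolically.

a^{p+p!} b^{p+p!+3}

Assume L is regular. Let p be the pumping length given by the pumping lemma.
Choose w = a^p b^{p+p!+3}. Since p ≠ (p+p!+3)-3 = p+p!, w ∈ L; and |w| ≥ p.
Write w = xyz as guaranteed by the lemma, with |xy| ≤ p and |y| > 0.
Because |xy| ≤ p and w begins with p copies of a, we have y = a^k with 1 ≤ k ≤ p.
Since 1 ≤ k ≤ p, k divides p!; set t = 1 + p!/k. Then xy^t z has p + (p!/k)·k = p + p! copies of a. Now the a-count is p+p! and (b-count)-3 = (p+p!+3)-3 = p+p!, so i+3 ≠ j fails. So xy^t z = a^{p+p!} b^{p+p!+3} ∉ L.
Contradiction. Therefore L is not regular.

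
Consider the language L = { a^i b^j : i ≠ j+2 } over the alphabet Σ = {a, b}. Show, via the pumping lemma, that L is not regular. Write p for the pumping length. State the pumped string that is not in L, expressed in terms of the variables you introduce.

a^{p+p!} b^{p+p!-2}

Assume L is regular; let p be its pumping constant.
Choose w = a^p b^{p+p!-2}. Since p ≠ (p+p!-2)+2 = p+p!, w ∈ L; and |w| ≥ p.
By the pumping lemma, w = xyz with |xy| ≤ p and |y| ≥ 1.
Since the first p symbols of w are all a's and |xy| ≤ p, y lies entirely in the leading a-block: y = a^k for some k with 1 ≤ k ≤ p.
Since 1 ≤ k ≤ p, k divides p!; set t = 1 + p!/k. Then xy^t z has p + (p!/k)·k = p + p! copies of a. Now the a-count is p+p! and (b-count)+2 = (p+p!-2)+2 = p+p!, so i ≠ j+2 fails. So xy^t z = a^{p+p!} b^{p+p!-2} ∉ L.
This contradicts the pumping lemma, so L is not regular.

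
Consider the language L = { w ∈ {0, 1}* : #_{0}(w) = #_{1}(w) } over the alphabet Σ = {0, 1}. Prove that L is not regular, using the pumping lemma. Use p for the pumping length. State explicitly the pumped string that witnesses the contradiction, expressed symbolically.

0^{p+k} 1^p

Suppose for contradiction that L is regular, and let p be the pumping length.
Choose w = 0^p 1^p ∈ L with |w| = 2p ≥ p.
The pumping lemma gives a decomposition w = xyz where |xy| ≤ p and y is nonempty.
Since the first p symbols of w are all 0's and |xy| ≤ p, y lies entirely in the leading 0-block: y = 0^k for some k with 1 ≤ k ≤ p.
Pump with i = 2: xy^2z = 0^{p+k} 1^p has p+k occurrences of 0 but only p of 1. Since k ≥ 1 the counts differ, so xy^2z ∉ L.
This contradicts the pumping lemma, so L is not regular.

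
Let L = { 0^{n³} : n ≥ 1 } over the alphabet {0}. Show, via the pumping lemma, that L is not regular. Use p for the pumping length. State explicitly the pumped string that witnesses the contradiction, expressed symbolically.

0^{p³+k}

Suppose for contradiction that L is regular, and let p be the pumping length.
Take w = 0^{p³} ∈ L with |w| = p³ ≥ p.
Write w = xyz as guaranteed by the lemma, with |xy| ≤ p and |y| ≥ 1.
Then y = 0^k for some k with 1 ≤ k ≤ p.
Pump with i = 2: xy^2z = 0^{p³+k}. Since 1 ≤ k ≤ p, p³ < p³+k ≤ p³+p < p³+3p²+3p+1 = (p+1)³, so p³+k is not a perfect cube. So xy^2z ∉ L.
This is a contradiction; hence L is not regular.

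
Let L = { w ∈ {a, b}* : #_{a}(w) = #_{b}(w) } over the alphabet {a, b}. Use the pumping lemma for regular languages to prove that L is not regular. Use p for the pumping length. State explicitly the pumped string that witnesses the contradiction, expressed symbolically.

Assume L is regular; let p be its pumping constant.
Choose w = a^p b^p ∈ L with |w| = 2p ≥ p.
By the pumping lemma, w = xyz with |xy| ≤ p and y is nonempty.
Since the first p symbols of w are all a's and |xy| ≤ p, y lies entirely in the leading a-block: y = a^k for some k with 1 ≤ k ≤ p.
Pump with i = 2: xy^2z = a^{p+k} b^p has p+k occurrences of a but only p of b. Since k ≥ 1 the counts differ, so xy^2z ∉ L.
Contradiction. Therefore L is not regular.

a^{p+k} b^p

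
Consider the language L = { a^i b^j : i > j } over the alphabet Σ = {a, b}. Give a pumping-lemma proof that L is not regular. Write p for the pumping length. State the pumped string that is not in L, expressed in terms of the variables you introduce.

Toward a contradiction, assume L is regular with pumping length p.
Choose w = a^{p+1} b^p ∈ L, with |w| = 2p+1 ≥ p.
Write w = xyz as guaranteed by the lemma, with |xy| ≤ p and |y| > 0.
The first p characters of w are a's, so xy (and hence y) consists only of a's. Write y = a^k, 1 ≤ k ≤ p.
Consider xy^0z = xz = a^{p+1-k} b^p. Since k ≥ 1, the a-count p+1-k is at most p, so i > j fails; thus xz ∉ L.
This contradicts the pumping lemma, so L is not regular.

a^{p+1-k} b^p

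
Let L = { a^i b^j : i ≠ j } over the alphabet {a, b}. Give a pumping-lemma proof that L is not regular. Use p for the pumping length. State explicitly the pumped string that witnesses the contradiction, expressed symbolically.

a^{p+p!} b^{p+p!}

Toward a contradiction, assume L is regular with pumping length p.
Choose w = a^p b^{p+p!}. Since p ≠ p+p!, w ∈ L; and |w| ≥ p.
The pumping lemma gives a decomposition w = xyz where |xy| ≤ p and |y| > 0.
The first p characters of w are a's, so xy (and hence y) consists only of a's. Write y = a^k, 1 ≤ k ≤ p.
Since 1 ≤ k ≤ p, k divides p!; set t = 1 + p!/k. Then xy^t z has p + (p!/k)·k = p + p! copies of a. Now the a-count equals the b-count, so i ≠ j fails. So xy^t z = a^{p+p!} b^{p+p!} ∉ L.
Contradiction. Therefore L is not regular.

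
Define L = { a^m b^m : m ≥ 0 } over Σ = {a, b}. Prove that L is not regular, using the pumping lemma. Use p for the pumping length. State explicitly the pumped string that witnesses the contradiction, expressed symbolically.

Assume L is regular. Let p be the pumping length given by the pumping lemma.
Let w = a^p b^p ∈ L; note |w| = 2p ≥ p.
Write w = xyz as guaranteed by the lemma, with |xy| ≤ p and |y| ≥ 1.
The first p characters of w are a's, so xy (and hence y) consists only of a's. Write y = a^k, 1 ≤ k ≤ p.
Pump with i = 2: xy^2z = a^{p+k} b^p. For this to lie in L we would need p = p+k, which forces k = 0. But k ≥ 1, so xy^2z ∉ L.
Contradiction. Therefore L is not regular.

a^{p+k} b^p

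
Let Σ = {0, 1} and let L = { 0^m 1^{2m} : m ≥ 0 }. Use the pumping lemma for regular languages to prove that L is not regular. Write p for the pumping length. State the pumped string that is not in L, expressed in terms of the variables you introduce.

0^{p+k} 1^{2p}

Assume L is regular. Let p be the pumping length given by the pumping lemma.
Let w = 0^p 1^{2p} ∈ L; note |w| = 3p ≥ p.
Write w = xyz as guaranteed by the lemma, with |xy| ≤ p and y is nonempty.
Since the first p symbols of w are all 0's and |xy| ≤ p, y lies entirely in the leading 0-block: y = 0^k for some k with 1 ≤ k ≤ p.
Pump with i = 2: xy^2z = 0^{p+k} 1^{2p}. For this to lie in L we would need 2p = 2(p+k), which forces k = 0. But k ≥ 1, so xy^2z ∉ L.
Contradiction. Therefore L is not regular.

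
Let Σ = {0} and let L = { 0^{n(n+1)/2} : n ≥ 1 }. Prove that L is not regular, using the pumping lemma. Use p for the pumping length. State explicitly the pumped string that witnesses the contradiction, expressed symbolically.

Assume L is regular; let p be its pumping constant.
Take w = 0^{p(p+1)/2} ∈ L with |w| = p(p+1)/2 ≥ p.
The pumping lemma gives a decomposition w = xyz where |xy| ≤ p and y is nonempty.
Then y = 0^k for some k with 1 ≤ k ≤ p.
Pump with i = 2: xy^2z = 0^{p(p+1)/2+k}. Since 1 ≤ k ≤ p, p(p+1)/2 < p(p+1)/2+k ≤ p(p+1)/2+p < (p+1)(p+2)/2, so p(p+1)/2+k is strictly between consecutive triangular numbers. So xy^2z ∉ L.
This contradicts the pumping lemma, so L is not regular.

0^{p(p+1)/2+k}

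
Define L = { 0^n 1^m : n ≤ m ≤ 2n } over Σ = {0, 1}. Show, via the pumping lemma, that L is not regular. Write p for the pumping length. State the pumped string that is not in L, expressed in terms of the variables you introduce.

Toward a contradiction, assume L is regular with pumping length p.
Take w = 0^p 1^p ∈ L (since p ≤ p ≤ 2p), with |w| = 2p ≥ p.
Write w = xyz as guaranteed by the lemma, with |xy| ≤ p and |y| ≥ 1.
The first p characters of w are 0's, so xy (and hence y) consists only of 0's. Write y = 0^k, 1 ≤ k ≤ p.
Pump with i = 2: xy^2z = 0^{p+k} 1^p. Now n = p+k > p = m, so the condition n ≤ m fails. Thus xy^2z ∉ L.
This contradicts the pumping lemma, so L is not regular.

0^{p+k} 1^p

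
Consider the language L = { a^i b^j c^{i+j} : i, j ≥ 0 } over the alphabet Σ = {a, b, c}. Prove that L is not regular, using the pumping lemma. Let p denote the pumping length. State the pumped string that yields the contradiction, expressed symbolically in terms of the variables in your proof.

Toward a contradiction, assume L is regular with pumping length p.
Take w = a^p b^p c^{2p} ∈ L (with i=j=p, i+j=2p), |w| = 4p ≥ p.
By the pumping lemma, w = xyz with |xy| ≤ p and y is nonempty.
The first p characters of w are a's, so xy (and hence y) consists only of a's. Write y = a^k, 1 ≤ k ≤ p.
Consider xy^2z = a^{p+k} b^p c^{2p}. Now the a- and b-counts sum to 2p+k, but the c-count is 2p ≠ 2p+k. So xy^2z ∉ L.
This contradicts the pumping lemma, so L is not regular.

a^{p+k} b^p c^{2p}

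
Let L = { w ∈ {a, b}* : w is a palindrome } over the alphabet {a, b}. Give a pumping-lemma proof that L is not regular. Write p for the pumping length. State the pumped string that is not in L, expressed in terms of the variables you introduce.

a^{p+k} b a^p

Suppose for contradiction that L is regular, and let p be the pumping length.
Take w = a^p b a^p, a palindrome of length 2p+1 ≥ p.
By the pumping lemma, w = xyz with |xy| ≤ p and |y| ≥ 1.
Because |xy| ≤ p and w begins with p copies of a, we have y = a^k with 1 ≤ k ≤ p.
Pump with i = 2: xy^2z = a^{p+k} b a^p. Its reverse is a^p b a^{p+k}, which differs from xy^2z since k ≥ 1. So xy^2z is not a palindrome and xy^2z ∉ L.
This is a contradiction; hence L is not regular.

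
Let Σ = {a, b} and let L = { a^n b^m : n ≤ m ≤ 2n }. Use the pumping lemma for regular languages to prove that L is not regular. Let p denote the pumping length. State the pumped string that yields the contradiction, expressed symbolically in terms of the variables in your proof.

a^{p+k} b^p

Suppose for contradiction that L is regular, and let p be the pumping length.
Take w = a^p b^p ∈ L (since p ≤ p ≤ 2p), with |w| = 2p ≥ p.
The pumping lemma gives a decomposition w = xyz where |xy| ≤ p and |y| ≥ 1.
Because |xy| ≤ p and w begins with p copies of a, we have y = a^k with 1 ≤ k ≤ p.
Pump with i = 2: xy^2z = a^{p+k} b^p. Now n = p+k > p = m, so the condition n ≤ m fails. Thus xy^2z ∉ L.
This contradicts the pumping lemma, so L is not regular.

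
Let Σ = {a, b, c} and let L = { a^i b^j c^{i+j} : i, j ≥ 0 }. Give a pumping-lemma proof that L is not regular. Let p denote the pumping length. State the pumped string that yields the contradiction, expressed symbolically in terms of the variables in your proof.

a^{p+k} b^p c^{2p}

Assume L is regular; let p be its pumping constant.
Take w = a^p b^p c^{2p} ∈ L (with i=j=p, i+j=2p), |w| = 4p ≥ p.
The pumping lemma gives a decomposition w = xyz where |xy| ≤ p and |y| ≥ 1.
Since the first p symbols of w are all a's and |xy| ≤ p, y lies entirely in the leading a-block: y = a^k for some k with 1 ≤ k ≤ p.
Consider xy^2z = a^{p+k} b^p c^{2p}. Now the a- and b-counts sum to 2p+k, but the c-count is 2p ≠ 2p+k. So xy^2z ∉ L.
This contradicts the pumping lemma, so L is not regular.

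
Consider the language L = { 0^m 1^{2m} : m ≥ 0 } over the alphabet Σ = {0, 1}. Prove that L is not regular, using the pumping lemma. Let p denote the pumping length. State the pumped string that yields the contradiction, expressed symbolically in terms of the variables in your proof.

Assume L is regular; let p be its pumping constant.
Take w = 0^p 1^{2p}. Then w ∈ L and |w| = 3p ≥ p.
By the pumping lemma, w = xyz with |xy| ≤ p and |y| ≥ 1.
Because |xy| ≤ p and w begins with p copies of 0, we have y = 0^k with 1 ≤ k ≤ p.
Pump with i = 2: xy^2z = 0^{p+k} 1^{2p}. For this to lie in L we would need 2p = 2(p+k), which forces k = 0. But k ≥ 1, so xy^2z ∉ L.
Contradiction. Therefore L is not regular.

0^{p+k} 1^{2p}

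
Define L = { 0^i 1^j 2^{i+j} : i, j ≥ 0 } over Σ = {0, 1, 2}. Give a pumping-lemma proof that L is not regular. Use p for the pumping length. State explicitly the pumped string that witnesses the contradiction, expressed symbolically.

Assume L is regular; let p be its pumping constant.
Take w = 0^p 1^p 2^{2p} ∈ L (with i=j=p, i+j=2p), |w| = 4p ≥ p.
Write w = xyz as guaranteed by the lemma, with |xy| ≤ p and |y| ≥ 1.
Since the first p symbols of w are all 0's and |xy| ≤ p, y lies entirely in the leading 0-block: y = 0^k for some k with 1 ≤ k ≤ p.
Consider xy^2z = 0^{p+k} 1^p 2^{2p}. Now the 0- and 1-counts sum to 2p+k, but the 2-count is 2p ≠ 2p+k. So xy^2z ∉ L.
This contradicts the pumping lemma, so L is not regular.

0^{p+k} 1^p 2^{2p}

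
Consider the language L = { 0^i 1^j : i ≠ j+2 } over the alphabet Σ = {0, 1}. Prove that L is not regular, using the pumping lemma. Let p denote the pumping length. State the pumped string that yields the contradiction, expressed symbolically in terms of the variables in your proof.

0^{p+p!} 1^{p+p!-2}

Assume L is regular. Let p be the pumping length given by the pumping lemma.
Choose w = 0^p 1^{p+p!-2}. Since p ≠ (p+p!-2)+2 = p+p!, w ∈ L; and |w| ≥ p.
By the pumping lemma, w = xyz with |xy| ≤ p and y is nonempty.
Since the first p symbols of w are all 0's and |xy| ≤ p, y lies entirely in the leading 0-block: y = 0^k for some k with 1 ≤ k ≤ p.
Since 1 ≤ k ≤ p, k divides p!; set t = 1 + p!/k. Then xy^t z has p + (p!/k)·k = p + p! copies of 0. Now the 0-count is p+p! and (1-count)+2 = (p+p!-2)+2 = p+p!, so i ≠ j+2 fails. So xy^t z = 0^{p+p!} 1^{p+p!-2} ∉ L.
This contradicts the pumping lemma, so L is not regular.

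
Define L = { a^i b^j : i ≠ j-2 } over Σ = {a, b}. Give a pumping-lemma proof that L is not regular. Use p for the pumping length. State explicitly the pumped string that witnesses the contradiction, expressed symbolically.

Suppose for contradiction that L is regular, and let p be the pumping length.
Choose w = a^p b^{p+p!+2}. Since p ≠ (p+p!+2)-2 = p+p!, w ∈ L; and |w| ≥ p.
Write w = xyz as guaranteed by the lemma, with |xy| ≤ p and |y| > 0.
Because |xy| ≤ p and w begins with p copies of a, we have y = a^k with 1 ≤ k ≤ p.
Since 1 ≤ k ≤ p, k divides p!; set t = 1 + p!/k. Then xy^t z has p + (p!/k)·k = p + p! copies of a. Now the a-count is p+p! and (b-count)-2 = (p+p!+2)-2 = p+p!, so i ≠ j-2 fails. So xy^t z = a^{p+p!} b^{p+p!+2} ∉ L.
This is a contradiction; hence L is not regular.

a^{p+p!} b^{p+p!+2}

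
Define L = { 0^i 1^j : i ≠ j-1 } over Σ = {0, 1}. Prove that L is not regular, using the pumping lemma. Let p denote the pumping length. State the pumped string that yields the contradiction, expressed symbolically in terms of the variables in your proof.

Toward a contradiction, assume L is regular with pumping length p.
Choose w = 0^p 1^{p+p!+1}. Since p ≠ (p+p!+1)-1 = p+p!, w ∈ L; and |w| ≥ p.
The pumping lemma gives a decomposition w = xyz where |xy| ≤ p and y is nonempty.
The first p characters of w are 0's, so xy (and hence y) consists only of 0's. Write y = 0^k, 1 ≤ k ≤ p.
Since 1 ≤ k ≤ p, k divides p!; set t = 1 + p!/k. Then xy^t z has p + (p!/k)·k = p + p! copies of 0. Now the 0-count is p+p! and (1-count)-1 = (p+p!+1)-1 = p+p!, so i ≠ j-1 fails. So xy^t z = 0^{p+p!} 1^{p+p!+1} ∉ L.
This contradicts the pumping lemma, so L is not regular.

0^{p+p!} 1^{p+p!+1}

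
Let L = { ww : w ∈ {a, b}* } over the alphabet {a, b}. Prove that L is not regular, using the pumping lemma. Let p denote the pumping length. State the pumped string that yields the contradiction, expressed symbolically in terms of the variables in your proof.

Suppose for contradiction that L is regular, and let p be the pumping length.
Take w = a^p b^p a^p b^p = uu where u = a^pb^p; then w ∈ L and |w| = 4p ≥ p.
Write w = xyz as guaranteed by the lemma, with |xy| ≤ p and |y| ≥ 1.
Because |xy| ≤ p and w begins with p copies of a, we have y = a^k with 1 ≤ k ≤ p.
Pump with i = 2: xy^2z = a^{p+k} b^p a^p b^p, of length 4p+k. Suppose this equals vv. The string starts with a and ends with b, so v does too; thus the boundary between the two copies of v is a b→a transition. There is exactly one such transition, at position 2p+k, so |v| = 2p+k and |vv| = 4p+2k ≠ 4p+k since k ≥ 1. So xy^2z ∉ L.
This contradicts the pumping lemma, so L is not regular.

a^{p+k} b^p a^p b^p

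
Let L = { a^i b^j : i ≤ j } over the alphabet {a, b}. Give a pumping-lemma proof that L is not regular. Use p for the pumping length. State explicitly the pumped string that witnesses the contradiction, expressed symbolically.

Toward a contradiction, assume L is regular with pumping length p.
Choose w = a^p b^p ∈ L, with |w| = 2p ≥ p.
By the pumping lemma, w = xyz with |xy| ≤ p and |y| > 0.
The first p characters of w are a's, so xy (and hence y) consists only of a's. Write y = a^k, 1 ≤ k ≤ p.
Consider xy^2z = a^{p+k} b^p. Since k ≥ 1, the a-count p+k exceeds the b-count p, so i ≤ j fails; thus xy^2z ∉ L.
This is a contradiction; hence L is not regular.

a^{p+k} b^p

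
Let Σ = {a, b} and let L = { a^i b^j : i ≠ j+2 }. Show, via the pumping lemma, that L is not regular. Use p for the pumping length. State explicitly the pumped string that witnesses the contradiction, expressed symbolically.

Suppose for contradiction that L is regular, and let p be the pumping length.
Choose w = a^p b^{p+p!-2}. Since p ≠ (p+p!-2)+2 = p+p!, w ∈ L; and |w| ≥ p.
Write w = xyz as guaranteed by the lemma, with |xy| ≤ p and |y| > 0.
Because |xy| ≤ p and w begins with p copies of a, we have y = a^k with 1 ≤ k ≤ p.
Since 1 ≤ k ≤ p, k divides p!; set t = 1 + p!/k. Then xy^t z has p + (p!/k)·k = p + p! copies of a. Now the a-count is p+p! and (b-count)+2 = (p+p!-2)+2 = p+p!, so i ≠ j+2 fails. So xy^t z = a^{p+p!} b^{p+p!-2} ∉ L.
This is a contradiction; hence L is not regular.

a^{p+p!} b^{p+p!-2}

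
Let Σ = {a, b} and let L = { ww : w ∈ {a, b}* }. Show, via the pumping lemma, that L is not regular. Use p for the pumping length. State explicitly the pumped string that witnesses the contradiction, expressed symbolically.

a^{p+k} b^p a^p b^p

Suppose for contradiction that L is regular, and let p be the pumping length.
Take w = a^p b^p a^p b^p = uu where u = a^pb^p; then w ∈ L and |w| = 4p ≥ p.
Write w = xyz as guaranteed by the lemma, with |xy| ≤ p and |y| ≥ 1.
The first p characters of w are a's, so xy (and hence y) consists only of a's. Write y = a^k, 1 ≤ k ≤ p.
Pump with i = 2: xy^2z = a^{p+k} b^p a^p b^p, of length 4p+k. Suppose this equals vv. The string starts with a and ends with b, so v does too; thus the boundary between the two copies of v is a b→a transition. There is exactly one such transition, at position 2p+k, so |v| = 2p+k and |vv| = 4p+2k ≠ 4p+k since k ≥ 1. So xy^2z ∉ L.
This contradicts the pumping lemma, so L is not regular.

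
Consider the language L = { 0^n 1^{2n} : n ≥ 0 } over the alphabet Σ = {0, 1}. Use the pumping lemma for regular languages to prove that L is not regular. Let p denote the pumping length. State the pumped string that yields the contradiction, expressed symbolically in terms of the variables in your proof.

Assume L is regular; let p be its pumping constant.
Choose w = 0^p 1^{2p}, which is in L with |w| = 3p ≥ p.
Write w = xyz as guaranteed by the lemma, with |xy| ≤ p and |y| ≥ 1.
Because |xy| ≤ p and w begins with p copies of 0, we have y = 0^k with 1 ≤ k ≤ p.
Pump with i = 2: xy^2z = 0^{p+k} 1^{2p}. For this to lie in L we would need 2p = 2(p+k), which forces k = 0. But k ≥ 1, so xy^2z ∉ L.
Contradiction. Therefore L is not regular.

0^{p+k} 1^{2p}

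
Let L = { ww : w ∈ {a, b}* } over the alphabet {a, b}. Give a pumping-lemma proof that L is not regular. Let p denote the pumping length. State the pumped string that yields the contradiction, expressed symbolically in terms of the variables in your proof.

Assume L is regular; let p be its pumping constant.
Take w = a^p b^p a^p b^p = uu where u = a^pb^p; then w ∈ L and |w| = 4p ≥ p.
By the pumping lemma, w = xyz with |xy| ≤ p and y is nonempty.
Since the first p symbols of w are all a's and |xy| ≤ p, y lies entirely in the leading a-block: y = a^k for some k with 1 ≤ k ≤ p.
Pump with i = 2: xy^2z = a^{p+k} b^p a^p b^p, of length 4p+k. Suppose this equals vv. The string starts with a and ends with b, so v does too; thus the boundary between the two copies of v is a b→a transition. There is exactly one such transition, at position 2p+k, so |v| = 2p+k and |vv| = 4p+2k ≠ 4p+k since k ≥ 1. So xy^2z ∉ L.
Contradiction. Therefore L is not regular.

a^{p+k} b^p a^p b^p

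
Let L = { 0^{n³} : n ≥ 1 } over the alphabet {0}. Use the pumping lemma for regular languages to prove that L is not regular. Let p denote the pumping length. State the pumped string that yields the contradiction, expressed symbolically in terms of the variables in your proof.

0^{p³+k}

Suppose for contradiction that L is regular, and let p be the pumping length.
Take w = 0^{p³} ∈ L with |w| = p³ ≥ p.
Write w = xyz as guaranteed by the lemma, with |xy| ≤ p and |y| ≥ 1.
Then y = 0^k for some k with 1 ≤ k ≤ p.
Pump with i = 2: xy^2z = 0^{p³+k}. Since 1 ≤ k ≤ p, p³ < p³+k ≤ p³+p < p³+3p²+3p+1 = (p+1)³, so p³+k is not a perfect cube. So xy^2z ∉ L.
This contradicts the pumping lemma, so L is not regular.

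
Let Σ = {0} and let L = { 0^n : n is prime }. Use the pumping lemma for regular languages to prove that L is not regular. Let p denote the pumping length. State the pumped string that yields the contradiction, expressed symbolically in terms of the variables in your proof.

0^{q(1+k)}

Toward a contradiction, assume L is regular with pumping length p.
Let q be a prime with q ≥ p+2 (infinitely many primes exist), and take w = 0^q ∈ L with |w| = q ≥ p.
The pumping lemma gives a decomposition w = xyz where |xy| ≤ p and y is nonempty.
Then y = 0^k for some k with 1 ≤ k ≤ p.
Since 1 ≤ k ≤ p, |xz| = q-k. Pump with i = q+1: |xy^{q+1}z| = (q-k)+(q+1)k = q+qk = q(1+k), which is composite (both factors ≥ 2). So xy^{q+1}z = 0^{q(1+k)} ∉ L.
This is a contradiction; hence L is not regular.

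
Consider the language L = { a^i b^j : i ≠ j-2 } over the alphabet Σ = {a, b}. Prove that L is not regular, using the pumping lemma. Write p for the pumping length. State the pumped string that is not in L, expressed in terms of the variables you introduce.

Suppose for contradiction that L is regular, and let p be the pumping length.
Choose w = a^p b^{p+p!+2}. Since p ≠ (p+p!+2)-2 = p+p!, w ∈ L; and |w| ≥ p.
By the pumping lemma, w = xyz with |xy| ≤ p and |y| > 0.
Because |xy| ≤ p and w begins with p copies of a, we have y = a^k with 1 ≤ k ≤ p.
Since 1 ≤ k ≤ p, k divides p!; set t = 1 + p!/k. Then xy^t z has p + (p!/k)·k = p + p! copies of a. Now the a-count is p+p! and (b-count)-2 = (p+p!+2)-2 = p+p!, so i ≠ j-2 fails. So xy^t z = a^{p+p!} b^{p+p!+2} ∉ L.
Contradiction. Therefore L is not regular.

a^{p+p!} b^{p+p!+2}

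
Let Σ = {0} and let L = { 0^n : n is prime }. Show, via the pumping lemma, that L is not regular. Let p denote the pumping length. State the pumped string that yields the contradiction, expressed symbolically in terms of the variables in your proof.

Toward a contradiction, assume L is regular with pumping length p.
Let q be a prime with q ≥ p+2 (infinitely many primes exist), and take w = 0^q ∈ L with |w| = q ≥ p.
By the pumping lemma, w = xyz with |xy| ≤ p and |y| ≥ 1.
Then y = 0^k for some k with 1 ≤ k ≤ p.
Since 1 ≤ k ≤ p, |xz| = q-k. Pump with i = q+1: |xy^{q+1}z| = (q-k)+(q+1)k = q+qk = q(1+k), which is composite (both factors ≥ 2). So xy^{q+1}z = 0^{q(1+k)} ∉ L.
Contradiction. Therefore L is not regular.

0^{q(1+k)}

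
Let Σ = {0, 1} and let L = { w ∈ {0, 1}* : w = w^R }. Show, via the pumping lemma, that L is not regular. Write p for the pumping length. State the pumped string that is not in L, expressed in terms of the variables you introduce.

0^{p+k} 1 0^p

Toward a contradiction, assume L is regular with pumping length p.
Take w = 0^p 1 0^p, a palindrome of length 2p+1 ≥ p.
Write w = xyz as guaranteed by the lemma, with |xy| ≤ p and y is nonempty.
The first p characters of w are 0's, so xy (and hence y) consists only of 0's. Write y = 0^k, 1 ≤ k ≤ p.
Pump with i = 2: xy^2z = 0^{p+k} 1 0^p. Its reverse is 0^p 1 0^{p+k}, which differs from xy^2z since k ≥ 1. So xy^2z is not a palindrome and xy^2z ∉ L.
This is a contradiction; hence L is not regular.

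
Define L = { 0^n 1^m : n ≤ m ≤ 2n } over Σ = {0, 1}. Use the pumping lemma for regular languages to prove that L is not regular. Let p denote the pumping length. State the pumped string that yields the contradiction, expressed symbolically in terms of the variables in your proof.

Assume L is regular; let p be its pumping constant.
Take w = 0^p 1^p ∈ L (since p ≤ p ≤ 2p), with |w| = 2p ≥ p.
By the pumping lemma, w = xyz with |xy| ≤ p and |y| ≥ 1.
Since the first p symbols of w are all 0's and |xy| ≤ p, y lies entirely in the leading 0-block: y = 0^k for some k with 1 ≤ k ≤ p.
Pump with i = 2: xy^2z = 0^{p+k} 1^p. Now n = p+k > p = m, so the condition n ≤ m fails. Thus xy^2z ∉ L.
Contradiction. Therefore L is not regular.

0^{p+k} 1^p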